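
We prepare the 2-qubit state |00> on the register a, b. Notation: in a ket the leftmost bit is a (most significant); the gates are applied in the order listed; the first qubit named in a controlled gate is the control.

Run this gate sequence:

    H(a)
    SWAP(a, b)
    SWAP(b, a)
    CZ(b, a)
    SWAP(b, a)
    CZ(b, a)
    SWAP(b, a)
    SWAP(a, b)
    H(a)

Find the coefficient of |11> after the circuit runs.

|11> carries amplitude 1/2 in the final state.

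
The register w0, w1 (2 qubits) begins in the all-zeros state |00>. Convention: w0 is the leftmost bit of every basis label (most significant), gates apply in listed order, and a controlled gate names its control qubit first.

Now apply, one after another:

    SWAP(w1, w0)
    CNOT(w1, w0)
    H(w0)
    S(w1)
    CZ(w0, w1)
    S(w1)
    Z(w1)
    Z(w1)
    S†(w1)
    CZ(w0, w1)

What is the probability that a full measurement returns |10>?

A full measurement returns |10> with probability 1/2. Key observation: gates 5-10 undo each other exactly, leaving only the rest of the circuit to track.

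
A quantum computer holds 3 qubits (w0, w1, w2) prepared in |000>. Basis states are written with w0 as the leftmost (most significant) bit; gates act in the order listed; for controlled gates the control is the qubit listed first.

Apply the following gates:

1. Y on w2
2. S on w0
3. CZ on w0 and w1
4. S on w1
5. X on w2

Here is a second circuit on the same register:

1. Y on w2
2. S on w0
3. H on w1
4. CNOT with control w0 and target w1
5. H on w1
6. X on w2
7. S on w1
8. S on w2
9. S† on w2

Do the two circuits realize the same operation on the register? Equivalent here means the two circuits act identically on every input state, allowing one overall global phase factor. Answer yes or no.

Yes, they are equivalent — the unitaries differ by at most a global phase.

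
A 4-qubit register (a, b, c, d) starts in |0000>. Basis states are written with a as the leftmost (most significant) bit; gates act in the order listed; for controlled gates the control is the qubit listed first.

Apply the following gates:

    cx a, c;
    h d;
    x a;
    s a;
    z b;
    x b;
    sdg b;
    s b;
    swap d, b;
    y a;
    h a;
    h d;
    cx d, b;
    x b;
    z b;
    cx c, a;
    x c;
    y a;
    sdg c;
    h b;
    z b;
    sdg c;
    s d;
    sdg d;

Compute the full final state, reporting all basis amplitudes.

The resulting statevector has amplitude -I/2 on |0110>, I/2 on |0111>, I/2 on |1110>, -I/2 on |1111>, and 0 on every other basis state. Key observation: the block from step 23 through step 24 cancels to the identity and can be dropped.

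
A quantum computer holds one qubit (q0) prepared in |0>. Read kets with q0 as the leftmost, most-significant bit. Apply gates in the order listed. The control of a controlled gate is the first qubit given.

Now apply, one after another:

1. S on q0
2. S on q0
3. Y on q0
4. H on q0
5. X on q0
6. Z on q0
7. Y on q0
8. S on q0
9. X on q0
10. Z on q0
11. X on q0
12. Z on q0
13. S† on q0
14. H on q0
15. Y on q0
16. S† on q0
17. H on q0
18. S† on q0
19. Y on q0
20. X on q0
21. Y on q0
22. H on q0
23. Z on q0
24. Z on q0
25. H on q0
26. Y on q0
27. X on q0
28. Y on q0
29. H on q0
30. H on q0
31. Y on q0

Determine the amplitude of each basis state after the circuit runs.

The final amplitudes are sqrt(2)*I/2 on |0>, sqrt(2)/2 on |1>.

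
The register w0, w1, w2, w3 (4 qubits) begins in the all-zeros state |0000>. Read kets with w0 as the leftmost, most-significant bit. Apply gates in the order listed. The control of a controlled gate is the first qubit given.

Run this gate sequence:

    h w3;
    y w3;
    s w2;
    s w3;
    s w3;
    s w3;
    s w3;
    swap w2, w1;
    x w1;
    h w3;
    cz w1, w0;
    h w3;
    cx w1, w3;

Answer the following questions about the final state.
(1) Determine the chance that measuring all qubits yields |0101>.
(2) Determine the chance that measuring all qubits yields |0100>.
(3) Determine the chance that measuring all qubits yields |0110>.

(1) A full measurement returns |0101> with probability 1/2. Key observation: the block from step 4 through step 7 cancels to the identity and can be dropped.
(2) A full measurement returns |0100> with probability 1/2.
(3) A full measurement returns |0110> with probability 0.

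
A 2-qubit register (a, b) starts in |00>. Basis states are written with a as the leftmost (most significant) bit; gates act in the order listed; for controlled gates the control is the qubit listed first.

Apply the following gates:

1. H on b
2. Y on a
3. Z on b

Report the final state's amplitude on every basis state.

After the circuit, the state carries amplitude 0 on |00>, 0 on |01>, sqrt(2)*I/2 on |10>, -sqrt(2)*I/2 on |11>.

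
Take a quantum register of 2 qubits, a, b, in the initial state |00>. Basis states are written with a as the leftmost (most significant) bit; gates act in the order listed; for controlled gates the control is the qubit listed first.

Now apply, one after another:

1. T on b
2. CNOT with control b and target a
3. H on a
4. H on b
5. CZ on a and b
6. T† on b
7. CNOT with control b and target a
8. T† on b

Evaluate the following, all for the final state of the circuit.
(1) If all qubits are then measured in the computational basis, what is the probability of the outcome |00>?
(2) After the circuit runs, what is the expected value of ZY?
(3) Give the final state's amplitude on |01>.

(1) A full measurement returns |00> with probability 1/4.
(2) In the final state, ZY has expectation 1.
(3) The final state's coefficient on |01> equals I/2.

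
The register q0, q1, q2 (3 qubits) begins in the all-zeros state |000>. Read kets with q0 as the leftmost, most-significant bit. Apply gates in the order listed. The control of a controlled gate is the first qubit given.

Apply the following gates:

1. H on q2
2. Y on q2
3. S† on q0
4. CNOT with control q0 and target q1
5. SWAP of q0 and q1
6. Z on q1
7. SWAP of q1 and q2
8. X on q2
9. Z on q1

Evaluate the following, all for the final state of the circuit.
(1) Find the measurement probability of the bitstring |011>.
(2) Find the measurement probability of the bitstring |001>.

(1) The probability of measuring |011> is 1/2.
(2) The probability of measuring |001> is 1/2.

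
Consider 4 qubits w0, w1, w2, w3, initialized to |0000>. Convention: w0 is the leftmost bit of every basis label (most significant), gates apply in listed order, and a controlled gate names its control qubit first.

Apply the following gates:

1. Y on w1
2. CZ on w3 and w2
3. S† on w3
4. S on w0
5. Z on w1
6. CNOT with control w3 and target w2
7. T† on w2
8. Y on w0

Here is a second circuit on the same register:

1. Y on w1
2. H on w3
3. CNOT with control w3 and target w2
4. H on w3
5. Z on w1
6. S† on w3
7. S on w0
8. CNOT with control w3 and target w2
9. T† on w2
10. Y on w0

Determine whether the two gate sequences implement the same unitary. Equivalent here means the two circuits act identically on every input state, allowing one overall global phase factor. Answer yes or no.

No, they are not equivalent — no single phase factor reconciles the two unitaries.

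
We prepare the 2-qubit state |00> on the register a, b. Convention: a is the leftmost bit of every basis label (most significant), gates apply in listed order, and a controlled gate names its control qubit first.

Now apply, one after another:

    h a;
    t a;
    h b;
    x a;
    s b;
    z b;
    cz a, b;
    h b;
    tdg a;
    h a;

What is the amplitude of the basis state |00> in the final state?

The amplitude on |00> is sqrt(2)/2.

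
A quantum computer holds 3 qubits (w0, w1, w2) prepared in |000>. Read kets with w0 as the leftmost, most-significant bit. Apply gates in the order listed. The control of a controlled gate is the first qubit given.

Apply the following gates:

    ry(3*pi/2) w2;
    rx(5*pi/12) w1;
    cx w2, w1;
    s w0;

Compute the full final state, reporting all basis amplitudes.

The final amplitudes are -sqrt(2*sqrt(2) + 4)/8 - sqrt(12 - 6*sqrt(2))/8 on |000>, -I*sqrt(6*sqrt(2) + 12)/8 + I*sqrt(4 - 2*sqrt(2))/8 on |001>, -I*sqrt(4 - 2*sqrt(2))/8 + I*sqrt(6*sqrt(2) + 12)/8 on |010>, sqrt(12 - 6*sqrt(2))/8 + sqrt(2*sqrt(2) + 4)/8 on |011>, 0 on |100>, 0 on |101>, 0 on |110>, 0 on |111>.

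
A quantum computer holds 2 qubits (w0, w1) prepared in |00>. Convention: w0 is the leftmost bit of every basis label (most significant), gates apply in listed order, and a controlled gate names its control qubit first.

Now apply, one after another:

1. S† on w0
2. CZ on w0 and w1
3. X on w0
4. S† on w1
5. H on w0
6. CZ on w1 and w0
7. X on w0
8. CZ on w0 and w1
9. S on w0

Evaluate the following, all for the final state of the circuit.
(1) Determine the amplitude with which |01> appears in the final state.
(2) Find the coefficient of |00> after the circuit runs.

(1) |01> carries amplitude 0 in the final state.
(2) |00> carries amplitude -sqrt(2)/2 in the final state.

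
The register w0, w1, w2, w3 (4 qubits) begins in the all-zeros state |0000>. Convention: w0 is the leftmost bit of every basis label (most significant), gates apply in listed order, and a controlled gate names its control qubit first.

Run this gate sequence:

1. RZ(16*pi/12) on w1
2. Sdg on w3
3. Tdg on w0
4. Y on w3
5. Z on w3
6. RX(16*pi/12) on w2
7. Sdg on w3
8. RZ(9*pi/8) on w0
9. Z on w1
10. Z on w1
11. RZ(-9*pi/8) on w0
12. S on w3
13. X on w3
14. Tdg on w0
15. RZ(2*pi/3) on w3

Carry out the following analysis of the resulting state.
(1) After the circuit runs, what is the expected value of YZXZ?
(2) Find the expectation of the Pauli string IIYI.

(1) In the final state, YZXZ has expectation 0.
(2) In the final state, IIYI has expectation sqrt(3)/2.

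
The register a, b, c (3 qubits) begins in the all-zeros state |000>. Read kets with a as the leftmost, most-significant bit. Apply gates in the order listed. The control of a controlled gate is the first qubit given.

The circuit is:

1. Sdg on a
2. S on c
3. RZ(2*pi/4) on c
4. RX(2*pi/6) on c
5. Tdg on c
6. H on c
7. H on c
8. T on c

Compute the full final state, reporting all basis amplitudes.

The final amplitudes are -sqrt(3)*exp(3*I*pi/4)/2 on |000>, -exp(I*pi/4)/2 on |001>, and 0 on every other basis state. Key observation: the block from step 5 through step 8 cancels to the identity and can be dropped.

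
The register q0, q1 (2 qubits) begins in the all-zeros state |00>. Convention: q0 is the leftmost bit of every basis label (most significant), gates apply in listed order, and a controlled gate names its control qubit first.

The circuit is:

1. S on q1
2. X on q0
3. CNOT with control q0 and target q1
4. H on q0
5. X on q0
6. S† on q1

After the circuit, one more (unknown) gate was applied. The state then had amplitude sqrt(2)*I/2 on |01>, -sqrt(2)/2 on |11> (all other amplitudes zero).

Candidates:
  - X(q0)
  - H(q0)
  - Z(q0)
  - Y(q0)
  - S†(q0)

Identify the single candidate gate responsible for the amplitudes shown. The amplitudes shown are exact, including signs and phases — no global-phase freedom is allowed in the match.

The applied gate was S†(q0).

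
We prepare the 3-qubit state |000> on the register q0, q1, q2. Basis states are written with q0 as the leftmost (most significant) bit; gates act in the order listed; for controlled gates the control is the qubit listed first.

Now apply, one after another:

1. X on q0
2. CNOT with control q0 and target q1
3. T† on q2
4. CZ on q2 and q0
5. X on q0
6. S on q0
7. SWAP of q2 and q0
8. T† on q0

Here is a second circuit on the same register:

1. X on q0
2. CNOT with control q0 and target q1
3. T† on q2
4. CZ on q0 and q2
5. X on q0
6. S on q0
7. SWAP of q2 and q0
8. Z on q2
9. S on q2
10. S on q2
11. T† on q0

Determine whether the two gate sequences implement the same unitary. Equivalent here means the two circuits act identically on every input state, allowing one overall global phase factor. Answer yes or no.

Yes: on every input state the two circuits agree up to one overall phase factor.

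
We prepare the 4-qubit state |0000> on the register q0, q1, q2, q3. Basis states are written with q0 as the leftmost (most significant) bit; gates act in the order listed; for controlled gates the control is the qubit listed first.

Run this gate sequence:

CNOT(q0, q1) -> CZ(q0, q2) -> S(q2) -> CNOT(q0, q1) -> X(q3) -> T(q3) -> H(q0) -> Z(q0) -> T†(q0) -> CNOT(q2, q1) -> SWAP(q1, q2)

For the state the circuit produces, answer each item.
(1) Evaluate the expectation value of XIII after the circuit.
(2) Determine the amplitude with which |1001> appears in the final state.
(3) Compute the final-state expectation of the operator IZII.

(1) The observable XIII averages to -sqrt(2)/2.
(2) The final state's coefficient on |1001> equals -sqrt(2)/2.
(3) The observable IZII averages to 1.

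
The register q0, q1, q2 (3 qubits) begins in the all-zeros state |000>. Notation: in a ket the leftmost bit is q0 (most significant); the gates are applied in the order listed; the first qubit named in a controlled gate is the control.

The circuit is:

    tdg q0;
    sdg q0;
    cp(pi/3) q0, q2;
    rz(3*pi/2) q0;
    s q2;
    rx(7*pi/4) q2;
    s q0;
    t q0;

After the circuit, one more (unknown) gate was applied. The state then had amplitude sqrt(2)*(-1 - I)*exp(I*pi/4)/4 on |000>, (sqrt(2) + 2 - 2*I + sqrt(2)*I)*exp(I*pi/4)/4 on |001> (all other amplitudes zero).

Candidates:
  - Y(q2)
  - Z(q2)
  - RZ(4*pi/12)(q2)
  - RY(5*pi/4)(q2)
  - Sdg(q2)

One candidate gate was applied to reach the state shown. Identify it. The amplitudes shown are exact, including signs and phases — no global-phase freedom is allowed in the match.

The applied gate was RY(5*pi/4)(q2).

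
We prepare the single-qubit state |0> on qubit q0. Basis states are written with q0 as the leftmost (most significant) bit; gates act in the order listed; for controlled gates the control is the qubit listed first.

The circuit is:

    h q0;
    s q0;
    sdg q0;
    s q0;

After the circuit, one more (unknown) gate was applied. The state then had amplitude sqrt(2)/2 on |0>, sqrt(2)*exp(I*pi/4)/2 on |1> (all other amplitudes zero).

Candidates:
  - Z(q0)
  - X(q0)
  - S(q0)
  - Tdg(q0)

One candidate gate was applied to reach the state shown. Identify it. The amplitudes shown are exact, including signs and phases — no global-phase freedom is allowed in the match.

It was Tdg(q0) that produced the state shown.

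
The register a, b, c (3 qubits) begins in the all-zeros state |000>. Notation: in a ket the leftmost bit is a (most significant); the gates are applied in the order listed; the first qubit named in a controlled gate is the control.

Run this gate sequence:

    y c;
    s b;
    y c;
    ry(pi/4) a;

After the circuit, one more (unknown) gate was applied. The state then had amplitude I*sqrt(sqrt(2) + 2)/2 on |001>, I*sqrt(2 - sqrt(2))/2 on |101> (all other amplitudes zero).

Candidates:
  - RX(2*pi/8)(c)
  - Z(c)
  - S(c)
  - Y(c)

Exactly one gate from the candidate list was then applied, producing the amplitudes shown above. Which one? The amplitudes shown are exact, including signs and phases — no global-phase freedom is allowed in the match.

It was Y(c) that produced the state shown.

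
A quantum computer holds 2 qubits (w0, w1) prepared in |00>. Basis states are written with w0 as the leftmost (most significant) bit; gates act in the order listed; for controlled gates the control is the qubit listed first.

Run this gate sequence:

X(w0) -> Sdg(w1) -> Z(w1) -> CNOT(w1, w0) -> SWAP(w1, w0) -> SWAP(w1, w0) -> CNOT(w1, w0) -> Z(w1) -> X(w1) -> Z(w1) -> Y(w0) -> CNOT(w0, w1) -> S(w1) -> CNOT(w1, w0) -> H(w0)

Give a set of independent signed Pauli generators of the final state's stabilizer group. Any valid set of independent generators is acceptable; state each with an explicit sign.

The final state is stabilized by the group generated by -XI, -IZ; other independent generating sets are equally valid.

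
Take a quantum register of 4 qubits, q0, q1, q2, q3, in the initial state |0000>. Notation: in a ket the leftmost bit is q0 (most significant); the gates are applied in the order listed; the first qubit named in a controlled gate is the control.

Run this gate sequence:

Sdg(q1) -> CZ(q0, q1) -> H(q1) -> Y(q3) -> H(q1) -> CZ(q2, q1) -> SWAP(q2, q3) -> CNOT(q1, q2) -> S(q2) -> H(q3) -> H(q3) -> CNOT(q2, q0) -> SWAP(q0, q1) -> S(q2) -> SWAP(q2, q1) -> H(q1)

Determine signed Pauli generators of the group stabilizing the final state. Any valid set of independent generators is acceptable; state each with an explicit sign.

The stabilizer group can be generated by -IXII, +ZIII, -IIZI, +IIIZ, among other valid generating sets.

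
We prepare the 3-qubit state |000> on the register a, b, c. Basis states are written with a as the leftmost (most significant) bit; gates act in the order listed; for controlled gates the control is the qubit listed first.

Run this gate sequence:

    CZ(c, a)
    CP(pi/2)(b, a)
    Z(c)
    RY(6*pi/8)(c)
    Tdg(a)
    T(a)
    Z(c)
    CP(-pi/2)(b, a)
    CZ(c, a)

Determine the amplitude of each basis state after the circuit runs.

The final amplitudes are sqrt(2 - sqrt(2))/2 on |000>, -sqrt(sqrt(2) + 2)/2 on |001>, and 0 on every other basis state.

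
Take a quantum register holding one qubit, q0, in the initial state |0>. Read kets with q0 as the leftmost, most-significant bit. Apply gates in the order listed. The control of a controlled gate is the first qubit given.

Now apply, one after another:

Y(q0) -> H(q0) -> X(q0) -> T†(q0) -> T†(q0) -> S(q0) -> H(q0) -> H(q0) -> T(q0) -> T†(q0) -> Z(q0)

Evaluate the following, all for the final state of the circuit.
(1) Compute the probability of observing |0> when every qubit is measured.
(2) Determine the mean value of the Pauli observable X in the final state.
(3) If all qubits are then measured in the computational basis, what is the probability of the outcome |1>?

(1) Outcome |0> occurs with probability 1/2.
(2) The observable X averages to 1.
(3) The probability of measuring |1> is 1/2.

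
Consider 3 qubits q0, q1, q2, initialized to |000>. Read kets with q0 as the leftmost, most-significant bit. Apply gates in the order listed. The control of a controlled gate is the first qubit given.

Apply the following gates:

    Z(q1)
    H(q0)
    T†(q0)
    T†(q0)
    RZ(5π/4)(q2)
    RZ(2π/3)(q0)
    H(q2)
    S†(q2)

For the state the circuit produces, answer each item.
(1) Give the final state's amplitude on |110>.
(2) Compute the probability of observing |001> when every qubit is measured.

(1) |110> carries amplitude 0 in the final state.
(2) A full measurement returns |001> with probability 1/4.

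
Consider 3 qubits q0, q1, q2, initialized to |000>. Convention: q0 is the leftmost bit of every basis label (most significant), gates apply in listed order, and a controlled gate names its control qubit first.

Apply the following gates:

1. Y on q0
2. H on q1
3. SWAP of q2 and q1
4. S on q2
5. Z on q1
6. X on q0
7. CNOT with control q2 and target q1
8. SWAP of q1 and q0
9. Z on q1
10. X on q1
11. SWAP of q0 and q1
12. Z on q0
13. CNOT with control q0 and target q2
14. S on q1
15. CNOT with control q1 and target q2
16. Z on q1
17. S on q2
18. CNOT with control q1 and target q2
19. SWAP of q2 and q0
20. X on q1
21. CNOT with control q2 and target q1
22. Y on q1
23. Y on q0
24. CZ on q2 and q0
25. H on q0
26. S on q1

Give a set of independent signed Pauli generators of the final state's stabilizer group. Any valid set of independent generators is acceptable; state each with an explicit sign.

One valid set of independent stabilizer generators is -XZI, -ZYI, -IIZ (any independent generating set of the same group is equally correct).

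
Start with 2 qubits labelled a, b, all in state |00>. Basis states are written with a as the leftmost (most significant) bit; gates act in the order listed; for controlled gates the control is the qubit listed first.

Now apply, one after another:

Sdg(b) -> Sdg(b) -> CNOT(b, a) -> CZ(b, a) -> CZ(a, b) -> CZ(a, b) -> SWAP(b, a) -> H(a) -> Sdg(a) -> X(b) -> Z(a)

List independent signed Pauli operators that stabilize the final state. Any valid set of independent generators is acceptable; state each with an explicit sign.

The stabilizer group can be generated by +YI, -IZ, among other valid generating sets. Key observation: gates 5-6 undo each other exactly, leaving only the rest of the circuit to track.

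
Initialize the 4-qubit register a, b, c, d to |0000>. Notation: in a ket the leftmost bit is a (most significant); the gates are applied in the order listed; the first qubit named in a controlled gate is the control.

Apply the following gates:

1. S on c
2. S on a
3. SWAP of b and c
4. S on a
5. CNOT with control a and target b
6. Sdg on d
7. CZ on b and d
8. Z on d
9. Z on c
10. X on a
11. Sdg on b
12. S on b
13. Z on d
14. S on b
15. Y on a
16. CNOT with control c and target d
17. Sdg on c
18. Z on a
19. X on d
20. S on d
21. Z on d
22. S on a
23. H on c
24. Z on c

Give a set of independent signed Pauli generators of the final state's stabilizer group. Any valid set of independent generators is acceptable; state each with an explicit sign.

The stabilizer group can be generated by -IIXI, +ZIII, +IZII, -IIIZ, among other valid generating sets.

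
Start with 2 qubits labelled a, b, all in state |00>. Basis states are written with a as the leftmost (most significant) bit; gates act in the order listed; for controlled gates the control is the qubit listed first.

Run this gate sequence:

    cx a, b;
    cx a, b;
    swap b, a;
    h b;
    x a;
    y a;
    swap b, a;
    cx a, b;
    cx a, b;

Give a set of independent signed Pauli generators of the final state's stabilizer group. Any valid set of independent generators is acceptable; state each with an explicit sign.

One valid set of independent stabilizer generators is +XI, +IZ (any independent generating set of the same group is equally correct).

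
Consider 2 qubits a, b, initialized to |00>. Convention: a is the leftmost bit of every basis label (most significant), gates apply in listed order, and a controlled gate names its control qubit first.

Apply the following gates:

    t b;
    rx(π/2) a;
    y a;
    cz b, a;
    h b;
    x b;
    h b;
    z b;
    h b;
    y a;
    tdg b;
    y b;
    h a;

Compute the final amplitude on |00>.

The final state's coefficient on |00> equals -1/2. Key observation: steps 5-8 multiply out to the identity, so the circuit reduces to the remaining gates.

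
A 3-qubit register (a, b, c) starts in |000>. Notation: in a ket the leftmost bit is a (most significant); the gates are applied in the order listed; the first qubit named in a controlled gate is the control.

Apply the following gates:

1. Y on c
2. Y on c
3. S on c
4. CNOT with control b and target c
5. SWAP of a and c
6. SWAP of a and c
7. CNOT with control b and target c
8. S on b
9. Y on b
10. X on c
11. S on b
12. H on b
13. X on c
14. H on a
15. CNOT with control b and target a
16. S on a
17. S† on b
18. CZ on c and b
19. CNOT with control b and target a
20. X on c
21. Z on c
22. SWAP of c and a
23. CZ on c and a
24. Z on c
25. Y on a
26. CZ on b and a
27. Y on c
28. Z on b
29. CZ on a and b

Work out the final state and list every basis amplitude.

After the circuit, the state carries amplitude -I/2 on |000>, 1/2 on |001>, I/2 on |010>, 1/2 on |011>, 0 on |100>, 0 on |101>, 0 on |110>, 0 on |111>.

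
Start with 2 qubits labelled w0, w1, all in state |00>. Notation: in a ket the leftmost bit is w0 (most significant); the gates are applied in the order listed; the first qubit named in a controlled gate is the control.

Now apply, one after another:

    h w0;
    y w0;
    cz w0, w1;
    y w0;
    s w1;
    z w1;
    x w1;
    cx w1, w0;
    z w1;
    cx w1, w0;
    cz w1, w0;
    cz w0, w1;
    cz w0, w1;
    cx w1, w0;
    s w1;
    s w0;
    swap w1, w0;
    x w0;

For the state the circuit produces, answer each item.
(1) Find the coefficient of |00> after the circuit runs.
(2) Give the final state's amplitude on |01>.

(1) The final state's coefficient on |00> equals sqrt(2)*I/2. Key observation: the block from step 12 through step 13 cancels to the identity and can be dropped.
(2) The final state's coefficient on |01> equals sqrt(2)/2.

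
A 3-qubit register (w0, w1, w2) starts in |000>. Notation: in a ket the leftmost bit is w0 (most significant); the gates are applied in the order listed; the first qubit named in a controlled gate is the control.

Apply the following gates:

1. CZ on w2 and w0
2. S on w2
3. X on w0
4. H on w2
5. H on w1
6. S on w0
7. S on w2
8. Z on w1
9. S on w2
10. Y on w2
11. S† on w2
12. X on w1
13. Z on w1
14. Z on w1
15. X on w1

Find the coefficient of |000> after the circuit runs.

The amplitude on |000> is 0. Key observation: the block from step 12 through step 15 cancels to the identity and can be dropped.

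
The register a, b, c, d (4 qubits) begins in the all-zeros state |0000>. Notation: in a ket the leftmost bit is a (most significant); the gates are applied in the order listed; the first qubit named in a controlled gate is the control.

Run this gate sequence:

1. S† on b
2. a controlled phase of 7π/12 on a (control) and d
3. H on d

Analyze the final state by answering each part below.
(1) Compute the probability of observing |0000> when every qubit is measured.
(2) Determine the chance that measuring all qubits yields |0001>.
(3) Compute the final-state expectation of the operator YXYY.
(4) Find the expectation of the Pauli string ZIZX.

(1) The probability of measuring |0000> is 1/2.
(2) Outcome |0001> occurs with probability 1/2.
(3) The expectation value of YXYY is 0.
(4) In the final state, ZIZX has expectation 1.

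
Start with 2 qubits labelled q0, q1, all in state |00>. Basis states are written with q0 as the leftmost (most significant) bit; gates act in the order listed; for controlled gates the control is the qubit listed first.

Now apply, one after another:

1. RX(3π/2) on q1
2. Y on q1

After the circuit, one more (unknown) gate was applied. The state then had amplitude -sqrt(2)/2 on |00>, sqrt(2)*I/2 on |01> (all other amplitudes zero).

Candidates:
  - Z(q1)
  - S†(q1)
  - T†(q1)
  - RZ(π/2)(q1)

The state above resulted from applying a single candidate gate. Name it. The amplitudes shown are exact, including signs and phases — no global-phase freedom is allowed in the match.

The unique candidate consistent with the amplitudes is Z(q1).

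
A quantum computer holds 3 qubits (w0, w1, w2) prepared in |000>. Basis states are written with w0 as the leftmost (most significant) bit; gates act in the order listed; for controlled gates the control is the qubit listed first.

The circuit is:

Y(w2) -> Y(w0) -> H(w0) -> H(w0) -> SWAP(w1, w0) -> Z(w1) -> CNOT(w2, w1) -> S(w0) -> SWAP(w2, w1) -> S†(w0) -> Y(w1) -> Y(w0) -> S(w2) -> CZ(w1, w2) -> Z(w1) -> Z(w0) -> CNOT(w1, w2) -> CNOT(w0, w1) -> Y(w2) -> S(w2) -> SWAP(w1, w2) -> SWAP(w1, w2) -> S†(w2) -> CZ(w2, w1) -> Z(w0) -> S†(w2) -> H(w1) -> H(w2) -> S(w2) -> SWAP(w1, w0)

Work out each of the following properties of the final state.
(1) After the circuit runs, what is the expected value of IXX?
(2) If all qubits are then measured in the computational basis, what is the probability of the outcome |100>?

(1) In the final state, IXX has expectation 0. Key observation: the block from step 20 through step 23 cancels to the identity and can be dropped.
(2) A full measurement returns |100> with probability 0.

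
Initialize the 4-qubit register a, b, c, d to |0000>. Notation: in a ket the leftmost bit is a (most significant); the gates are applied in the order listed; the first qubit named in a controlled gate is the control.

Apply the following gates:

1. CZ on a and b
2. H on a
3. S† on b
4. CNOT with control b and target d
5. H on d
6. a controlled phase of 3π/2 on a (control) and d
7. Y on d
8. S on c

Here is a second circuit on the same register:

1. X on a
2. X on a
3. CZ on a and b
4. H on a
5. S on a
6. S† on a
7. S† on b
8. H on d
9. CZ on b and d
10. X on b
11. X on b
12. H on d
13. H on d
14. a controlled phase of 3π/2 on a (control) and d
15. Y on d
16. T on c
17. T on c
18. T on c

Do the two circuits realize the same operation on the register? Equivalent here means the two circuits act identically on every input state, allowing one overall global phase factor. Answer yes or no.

No: there is an input state on which the two circuits produce genuinely different outputs (not merely differing by a phase).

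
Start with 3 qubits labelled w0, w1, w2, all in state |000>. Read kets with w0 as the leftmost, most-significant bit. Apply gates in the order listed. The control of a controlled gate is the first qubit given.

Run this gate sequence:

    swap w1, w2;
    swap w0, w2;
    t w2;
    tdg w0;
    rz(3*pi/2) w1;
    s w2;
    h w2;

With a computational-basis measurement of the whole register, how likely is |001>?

Outcome |001> occurs with probability 1/2.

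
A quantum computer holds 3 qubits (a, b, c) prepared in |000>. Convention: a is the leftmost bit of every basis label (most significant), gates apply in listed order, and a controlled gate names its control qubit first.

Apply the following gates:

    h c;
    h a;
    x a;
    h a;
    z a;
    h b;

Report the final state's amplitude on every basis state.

After the circuit, the state carries amplitude 1/2 on |000>, 1/2 on |001>, 1/2 on |010>, 1/2 on |011>, 0 on |100>, 0 on |101>, 0 on |110>, 0 on |111>. Key observation: the block from step 2 through step 5 cancels to the identity and can be dropped.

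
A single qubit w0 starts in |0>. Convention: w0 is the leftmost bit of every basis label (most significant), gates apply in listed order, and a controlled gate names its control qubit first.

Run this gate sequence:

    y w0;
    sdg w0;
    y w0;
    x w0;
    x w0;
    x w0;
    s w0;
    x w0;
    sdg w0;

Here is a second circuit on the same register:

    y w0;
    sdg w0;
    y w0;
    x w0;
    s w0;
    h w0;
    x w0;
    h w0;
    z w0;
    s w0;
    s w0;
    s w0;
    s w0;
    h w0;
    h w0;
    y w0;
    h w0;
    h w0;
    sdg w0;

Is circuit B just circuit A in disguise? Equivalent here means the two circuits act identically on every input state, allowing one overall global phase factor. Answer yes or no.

No — the two circuits implement different unitaries, even allowing a global phase.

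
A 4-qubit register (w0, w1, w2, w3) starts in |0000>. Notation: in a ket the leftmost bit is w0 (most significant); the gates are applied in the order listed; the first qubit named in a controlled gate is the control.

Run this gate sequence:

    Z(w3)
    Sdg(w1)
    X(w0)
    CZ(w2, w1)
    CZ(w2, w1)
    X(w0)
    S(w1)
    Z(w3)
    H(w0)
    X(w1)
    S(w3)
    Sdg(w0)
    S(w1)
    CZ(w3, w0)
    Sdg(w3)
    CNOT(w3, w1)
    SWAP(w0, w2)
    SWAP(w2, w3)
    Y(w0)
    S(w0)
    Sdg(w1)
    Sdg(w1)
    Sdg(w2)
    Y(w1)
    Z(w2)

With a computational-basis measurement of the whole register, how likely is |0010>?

The probability of measuring |0010> is 0.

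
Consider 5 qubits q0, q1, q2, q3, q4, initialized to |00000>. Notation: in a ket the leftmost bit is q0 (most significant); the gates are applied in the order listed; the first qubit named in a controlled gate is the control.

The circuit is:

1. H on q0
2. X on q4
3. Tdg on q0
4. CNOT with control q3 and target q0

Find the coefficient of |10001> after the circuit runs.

The final state's coefficient on |10001> equals -sqrt(2)*exp(3*I*pi/4)/2.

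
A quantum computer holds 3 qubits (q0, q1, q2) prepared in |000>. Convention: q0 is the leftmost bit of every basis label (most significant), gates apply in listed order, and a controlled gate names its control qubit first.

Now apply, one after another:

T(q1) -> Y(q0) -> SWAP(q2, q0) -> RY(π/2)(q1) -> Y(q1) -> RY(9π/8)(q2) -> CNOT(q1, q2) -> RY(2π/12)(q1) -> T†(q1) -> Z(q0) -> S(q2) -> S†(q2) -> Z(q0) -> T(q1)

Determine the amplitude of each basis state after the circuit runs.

The final amplitudes are -sqrt(2)*cos(pi/48)/2 on |000>, -sqrt(2)*sin(7*pi/48)/2 on |001>, -sqrt(2)*sin(pi/48)/2 on |010>, sqrt(2)*sin(17*pi/48)/2 on |011>, 0 on |100>, 0 on |101>, 0 on |110>, 0 on |111>. Key observation: gates 9-14 undo each other exactly, leaving only the rest of the circuit to track.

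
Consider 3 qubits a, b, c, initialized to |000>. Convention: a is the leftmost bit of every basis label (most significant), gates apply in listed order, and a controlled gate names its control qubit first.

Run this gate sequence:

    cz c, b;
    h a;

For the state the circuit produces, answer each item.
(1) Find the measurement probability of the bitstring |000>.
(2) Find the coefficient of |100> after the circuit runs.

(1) Outcome |000> occurs with probability 1/2.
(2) The amplitude on |100> is sqrt(2)/2.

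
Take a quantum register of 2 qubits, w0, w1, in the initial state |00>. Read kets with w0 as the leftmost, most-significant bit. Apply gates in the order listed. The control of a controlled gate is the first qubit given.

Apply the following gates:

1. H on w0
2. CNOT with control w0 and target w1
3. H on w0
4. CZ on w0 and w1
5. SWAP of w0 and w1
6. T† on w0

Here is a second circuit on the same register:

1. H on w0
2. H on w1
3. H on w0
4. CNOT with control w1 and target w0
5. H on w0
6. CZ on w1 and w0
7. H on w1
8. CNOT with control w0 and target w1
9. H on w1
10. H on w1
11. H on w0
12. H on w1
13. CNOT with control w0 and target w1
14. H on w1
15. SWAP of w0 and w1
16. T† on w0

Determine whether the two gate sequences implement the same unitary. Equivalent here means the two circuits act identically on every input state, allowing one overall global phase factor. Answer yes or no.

Yes — the two circuits implement the same unitary up to a global phase.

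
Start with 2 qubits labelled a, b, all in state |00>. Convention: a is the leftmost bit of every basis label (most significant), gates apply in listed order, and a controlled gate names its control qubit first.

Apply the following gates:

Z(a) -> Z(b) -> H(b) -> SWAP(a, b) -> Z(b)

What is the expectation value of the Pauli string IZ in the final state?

In the final state, IZ has expectation 1.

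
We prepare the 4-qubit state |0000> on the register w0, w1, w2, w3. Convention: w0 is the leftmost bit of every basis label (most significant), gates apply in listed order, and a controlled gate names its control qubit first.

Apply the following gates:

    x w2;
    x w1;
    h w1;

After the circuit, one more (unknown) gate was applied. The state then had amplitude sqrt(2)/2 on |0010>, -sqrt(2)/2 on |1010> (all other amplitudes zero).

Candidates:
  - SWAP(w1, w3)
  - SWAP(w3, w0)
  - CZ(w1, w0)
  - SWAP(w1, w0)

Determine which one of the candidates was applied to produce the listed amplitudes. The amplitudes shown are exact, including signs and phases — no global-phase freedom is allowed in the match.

The unique candidate consistent with the amplitudes is SWAP(w1, w0).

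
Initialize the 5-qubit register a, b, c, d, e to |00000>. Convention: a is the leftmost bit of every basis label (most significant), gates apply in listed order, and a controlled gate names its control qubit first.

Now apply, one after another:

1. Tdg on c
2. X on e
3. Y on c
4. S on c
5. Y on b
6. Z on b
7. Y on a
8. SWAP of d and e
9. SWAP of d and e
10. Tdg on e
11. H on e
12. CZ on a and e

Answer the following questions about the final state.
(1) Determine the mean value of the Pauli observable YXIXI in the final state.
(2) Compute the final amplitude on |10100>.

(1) In the final state, YXIXI has expectation 0. Key observation: steps 8-9 multiply out to the identity, so the circuit reduces to the remaining gates.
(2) |10100> carries amplitude 0 in the final state.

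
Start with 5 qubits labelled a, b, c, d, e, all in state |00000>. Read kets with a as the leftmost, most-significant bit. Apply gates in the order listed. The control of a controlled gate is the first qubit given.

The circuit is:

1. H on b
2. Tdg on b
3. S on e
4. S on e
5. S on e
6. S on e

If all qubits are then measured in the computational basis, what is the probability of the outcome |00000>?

A full measurement returns |00000> with probability 1/2. Key observation: the block from step 3 through step 6 cancels to the identity and can be dropped.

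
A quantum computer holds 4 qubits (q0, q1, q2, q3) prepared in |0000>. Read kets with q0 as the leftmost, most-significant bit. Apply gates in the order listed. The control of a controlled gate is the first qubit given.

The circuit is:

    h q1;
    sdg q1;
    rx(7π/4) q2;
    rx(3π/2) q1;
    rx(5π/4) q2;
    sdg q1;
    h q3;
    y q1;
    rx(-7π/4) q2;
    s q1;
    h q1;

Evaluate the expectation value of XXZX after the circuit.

In the final state, XXZX has expectation 0.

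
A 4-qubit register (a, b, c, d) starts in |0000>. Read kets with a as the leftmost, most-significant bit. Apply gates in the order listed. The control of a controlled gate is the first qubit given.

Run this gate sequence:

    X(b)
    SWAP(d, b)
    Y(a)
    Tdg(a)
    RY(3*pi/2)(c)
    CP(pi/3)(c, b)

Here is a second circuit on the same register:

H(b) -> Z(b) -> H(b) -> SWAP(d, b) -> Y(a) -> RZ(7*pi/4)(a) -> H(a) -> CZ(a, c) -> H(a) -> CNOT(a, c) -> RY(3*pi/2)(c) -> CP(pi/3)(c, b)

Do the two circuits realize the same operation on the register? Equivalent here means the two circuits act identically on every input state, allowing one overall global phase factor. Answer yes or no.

No: there is an input state on which the two circuits produce genuinely different outputs (not merely differing by a phase).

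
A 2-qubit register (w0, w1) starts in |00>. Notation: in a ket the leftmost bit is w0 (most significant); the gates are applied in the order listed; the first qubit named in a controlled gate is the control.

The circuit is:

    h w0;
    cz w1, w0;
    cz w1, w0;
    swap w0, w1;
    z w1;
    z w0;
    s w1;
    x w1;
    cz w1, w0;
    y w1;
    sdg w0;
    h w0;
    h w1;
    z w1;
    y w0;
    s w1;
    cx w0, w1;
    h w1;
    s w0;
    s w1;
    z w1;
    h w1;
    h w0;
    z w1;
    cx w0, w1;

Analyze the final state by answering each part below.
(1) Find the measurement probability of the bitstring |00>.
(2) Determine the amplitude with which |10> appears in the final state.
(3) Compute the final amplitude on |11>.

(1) Outcome |00> occurs with probability 1/4.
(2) |10> carries amplitude I/2 in the final state.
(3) The amplitude on |11> is I/2.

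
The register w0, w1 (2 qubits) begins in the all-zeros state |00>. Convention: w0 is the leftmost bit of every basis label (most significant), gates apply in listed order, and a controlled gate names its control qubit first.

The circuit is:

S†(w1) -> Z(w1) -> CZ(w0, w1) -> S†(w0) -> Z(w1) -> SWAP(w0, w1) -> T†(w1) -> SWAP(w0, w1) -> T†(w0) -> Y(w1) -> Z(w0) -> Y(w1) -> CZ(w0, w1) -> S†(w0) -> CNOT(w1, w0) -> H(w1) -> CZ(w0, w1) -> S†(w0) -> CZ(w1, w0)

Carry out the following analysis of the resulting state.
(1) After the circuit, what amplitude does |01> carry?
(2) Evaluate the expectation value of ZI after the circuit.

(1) The amplitude on |01> is sqrt(2)/2.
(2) The expectation value of ZI is 1.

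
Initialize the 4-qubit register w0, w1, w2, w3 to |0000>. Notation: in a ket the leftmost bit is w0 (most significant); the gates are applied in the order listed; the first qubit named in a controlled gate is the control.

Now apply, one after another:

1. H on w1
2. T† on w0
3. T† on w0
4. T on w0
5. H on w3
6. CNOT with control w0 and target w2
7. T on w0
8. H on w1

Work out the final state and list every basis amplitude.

After the circuit, the state carries amplitude sqrt(2)/2 on |0000>, sqrt(2)/2 on |0001>, and 0 on every other basis state.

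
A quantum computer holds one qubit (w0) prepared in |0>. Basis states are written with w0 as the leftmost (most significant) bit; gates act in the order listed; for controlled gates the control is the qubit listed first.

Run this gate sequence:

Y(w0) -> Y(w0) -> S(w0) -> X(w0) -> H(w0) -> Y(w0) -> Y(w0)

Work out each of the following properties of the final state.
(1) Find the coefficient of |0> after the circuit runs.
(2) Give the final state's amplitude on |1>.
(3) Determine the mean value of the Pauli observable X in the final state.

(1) |0> carries amplitude sqrt(2)/2 in the final state.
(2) The amplitude on |1> is -sqrt(2)/2.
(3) The expectation value of X is -1.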